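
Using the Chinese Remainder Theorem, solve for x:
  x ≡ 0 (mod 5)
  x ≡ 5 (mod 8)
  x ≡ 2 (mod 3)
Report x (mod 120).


Moduli 5, 8, 3 are pairwise coprime; by CRT there is a unique solution modulo M = 5 · 8 · 3 = 120.
Solve pairwise, accumulating the modulus:
  Start with x ≡ 0 (mod 5).
  Combine with x ≡ 5 (mod 8): since gcd(5, 8) = 1, we get a unique residue mod 40.
    Write x = 0 + 5·t and substitute into x ≡ 5 (mod 8): 5·t ≡ 5 − 0 = 5 (mod 8).
    The inverse of 5 mod 8 is 5 (since 5·5 = 25 = 3·8 + 1), so t ≡ 5·5 = 25 ≡ 1 (mod 8).
    Then x = 0 + 5·1 = 5, valid modulo lcm(5, 8) = 40: x ≡ 5 (mod 40).
  Combine with x ≡ 2 (mod 3): since gcd(40, 3) = 1, we get a unique residue mod 120.
    Write x = 5 + 40·t and substitute into x ≡ 2 (mod 3): 40·t ≡ 2 − 5 = -3 (mod 3).
    Reduce coefficients mod 3: 1·t ≡ 0 (mod 3).
    So t ≡ 0 (mod 3).
    Then x = 5 + 40·0 = 5, valid modulo lcm(40, 3) = 120: x ≡ 5 (mod 120).
Verify: 5 mod 5 = 0 ✓, 5 mod 8 = 5 ✓, 5 mod 3 = 2 ✓.

x ≡ 5 (mod 120).


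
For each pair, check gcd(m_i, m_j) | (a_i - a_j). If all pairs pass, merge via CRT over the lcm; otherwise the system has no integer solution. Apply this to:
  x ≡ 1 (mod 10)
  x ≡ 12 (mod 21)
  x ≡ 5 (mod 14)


Moduli 10, 21, 14 are not pairwise coprime, so CRT works modulo lcm(m_i) when all pairwise compatibility conditions hold.
Pairwise compatibility: gcd(m_i, m_j) must divide a_i - a_j for every pair.
Merge one congruence at a time:
  Start: x ≡ 1 (mod 10).
  Combine with x ≡ 12 (mod 21): gcd(10, 21) = 1; 12 - 1 = 11, which IS divisible by 1, so compatible.
    Write x = 1 + 10·t and substitute into x ≡ 12 (mod 21): 10·t ≡ 12 − 1 = 11 (mod 21).
    The inverse of 10 mod 21 is 19 (since 10·19 = 190 = 9·21 + 1), so t ≡ 19·11 = 209 ≡ 20 (mod 21).
    Then x = 1 + 10·20 = 201, valid modulo lcm(10, 21) = 210: x ≡ 201 (mod 210).
  Combine with x ≡ 5 (mod 14): gcd(210, 14) = 14; 5 - 201 = -196, which IS divisible by 14, so compatible.
    Write x = 201 + 210·t and substitute into x ≡ 5 (mod 14): 210·t ≡ 5 − 201 = -196 (mod 14).
    Divide the congruence (and modulus) by g = 14: 15·t ≡ -14 (mod 1).
    Modulo 1 every t works; take t = 0.
    Then x = 201 + 210·0 = 201, valid modulo lcm(210, 14) = 210: x ≡ 201 (mod 210).
Verify: 201 mod 10 = 1, 201 mod 21 = 12, 201 mod 14 = 5.

x ≡ 201 (mod 210).


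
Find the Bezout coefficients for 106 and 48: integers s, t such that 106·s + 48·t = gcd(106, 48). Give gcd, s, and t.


Euclidean algorithm on (106, 48) — divide until remainder is 0:
  106 = 2 · 48 + 10
  48 = 4 · 10 + 8
  10 = 1 · 8 + 2
  8 = 4 · 2 + 0
gcd(106, 48) = 2.
Track Bezout coefficients alongside the remainders: start with r₀ = 106 = a·1 + b·0 (s = 1, t = 0) and r₁ = 48 = a·0 + b·1 (s = 0, t = 1); each new remainder r_{k+1} = r_{k-1} − q_k·r_k inherits s_{k+1} = s_{k-1} − q_k·s_k, t_{k+1} = t_{k-1} − q_k·t_k, so r_k = a·s_k + b·t_k at every step:
  q = 2: r = 10, s = 1 − 2·0 = 1, t = 0 − 2·1 = -2  (check: 106·1 + 48·(-2) = 10)
  q = 4: r = 8, s = 0 − 4·1 = -4, t = 1 − 4·(-2) = 9  (check: 106·(-4) + 48·9 = 8)
  q = 1: r = 2, s = 1 − 1·(-4) = 5, t = -2 − 1·9 = -11  (check: 106·5 + 48·(-11) = 2)
The row with r = 2 (the gcd) gives the Bezout coefficients s = 5, t = -11.
Result: 106 · (5) + 48 · (-11) = 2.

gcd(106, 48) = 2; s = 5, t = -11 (check: 106·5 + 48·(-11) = 2).


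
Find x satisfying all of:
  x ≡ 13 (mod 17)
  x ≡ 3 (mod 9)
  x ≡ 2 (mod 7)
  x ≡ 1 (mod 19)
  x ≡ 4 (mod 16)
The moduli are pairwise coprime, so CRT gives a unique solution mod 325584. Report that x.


Product of moduli M = 17 · 9 · 7 · 19 · 16 = 325584.
Merge one congruence at a time:
  Start: x ≡ 13 (mod 17).
  Combine with x ≡ 3 (mod 9); new modulus lcm = 153.
    Write x = 13 + 17·t and substitute into x ≡ 3 (mod 9): 17·t ≡ 3 − 13 = -10 (mod 9).
    Reduce coefficients mod 9: 8·t ≡ 8 (mod 9).
    The inverse of 8 mod 9 is 8 (since 8·8 = 64 = 7·9 + 1), so t ≡ 8·8 = 64 ≡ 1 (mod 9).
    Then x = 13 + 17·1 = 30, valid modulo lcm(17, 9) = 153: x ≡ 30 (mod 153).
  Combine with x ≡ 2 (mod 7); new modulus lcm = 1071.
    Write x = 30 + 153·t and substitute into x ≡ 2 (mod 7): 153·t ≡ 2 − 30 = -28 (mod 7).
    Reduce coefficients mod 7: 6·t ≡ 0 (mod 7).
    The inverse of 6 mod 7 is 6 (since 6·6 = 36 = 5·7 + 1), so t ≡ 6·0 = 0 ≡ 0 (mod 7).
    Then x = 30 + 153·0 = 30, valid modulo lcm(153, 7) = 1071: x ≡ 30 (mod 1071).
  Combine with x ≡ 1 (mod 19); new modulus lcm = 20349.
    Write x = 30 + 1071·t and substitute into x ≡ 1 (mod 19): 1071·t ≡ 1 − 30 = -29 (mod 19).
    Reduce coefficients mod 19: 7·t ≡ 9 (mod 19).
    The inverse of 7 mod 19 is 11 (since 7·11 = 77 = 4·19 + 1), so t ≡ 11·9 = 99 ≡ 4 (mod 19).
    Then x = 30 + 1071·4 = 4314, valid modulo lcm(1071, 19) = 20349: x ≡ 4314 (mod 20349).
  Combine with x ≡ 4 (mod 16); new modulus lcm = 325584.
    Write x = 4314 + 20349·t and substitute into x ≡ 4 (mod 16): 20349·t ≡ 4 − 4314 = -4310 (mod 16).
    Reduce coefficients mod 16: 13·t ≡ 10 (mod 16).
    The inverse of 13 mod 16 is 5 (since 13·5 = 65 = 4·16 + 1), so t ≡ 5·10 = 50 ≡ 2 (mod 16).
    Then x = 4314 + 20349·2 = 45012, valid modulo lcm(20349, 16) = 325584: x ≡ 45012 (mod 325584).
Verify against each original: 45012 mod 17 = 13, 45012 mod 9 = 3, 45012 mod 7 = 2, 45012 mod 19 = 1, 45012 mod 16 = 4.

x ≡ 45012 (mod 325584).


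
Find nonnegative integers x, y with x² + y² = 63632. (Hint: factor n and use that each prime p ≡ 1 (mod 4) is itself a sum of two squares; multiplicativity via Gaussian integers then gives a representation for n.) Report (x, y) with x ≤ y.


Step 1: Factor n = 63632 = 2^4 · 41 · 97.
Step 2: Check the mod-4 condition on each prime factor: 2 = 2 (special); 41 ≡ 1 (mod 4), exponent 1; 97 ≡ 1 (mod 4), exponent 1.
All primes ≡ 3 (mod 4) appear to even exponent (or don't appear), so by the two-squares theorem n IS expressible as a sum of two squares.
Step 3: Build a representation. Group n = k² · m with k = 4 and m = 41 · 97 = 3977 (a product of primes ≡ 1 (mod 4)); a representation of m scales to one of n via (k·x)² + (k·y)² = k²(x² + y²). Each prime p ≡ 1 (mod 4) is itself a sum of two squares; find a² by testing p − a² for a perfect square:
  41: 41 − 1² = 40, 41 − 2² = 37, 41 − 3² = 32, 41 − 4² = 25 = 5² ⇒ 41 = 4² + 5².
  97: 97 − 1² = 96, 97 − 2² = 93, 97 − 3² = 88, 97 − 4² = 81 = 9² ⇒ 97 = 4² + 9².
  Combine using the Brahmagupta–Fibonacci identity (a² + b²)(c² + d²) = (ac − bd)² + (ad + bc)² = (ac + bd)² + (ad − bc)²:
  41 · 97 = 3977: from (4² + 5²)(4² + 9²), take (4·4 − 5·9, 4·9 + 5·4) = (16 − 45, 36 + 20) = (-29, 56); dropping signs (only squares matter) gives (29, 56); check 29² + 56² = 841 + 3136 = 3977 ✓.
  Scale by k = 4: (4·29, 4·56) = (116, 224).
Step 4: Order so x ≤ y and verify: 116² + 224² = 13456 + 50176 = 63632 = n. ✓

n = 63632 = 116² + 224² (one valid representation with x ≤ y).


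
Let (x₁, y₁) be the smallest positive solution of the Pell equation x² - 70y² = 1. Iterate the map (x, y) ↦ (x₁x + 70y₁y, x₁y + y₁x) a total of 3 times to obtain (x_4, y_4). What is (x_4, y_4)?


Step 1: Find the fundamental solution (x₁, y₁) of x² - 70y² = 1.
  Expand √70 as a continued fraction. a₀ = ⌊√70⌋ = 8; iterate m_{k+1} = d_k·a_k − m_k, d_{k+1} = (70 − m_{k+1}²)/d_k, a_{k+1} = ⌊(a₀ + m_{k+1})/d_{k+1}⌋ (starting m₀ = 0, d₀ = 1), with convergents p_k = a_k·p_{k-1} + p_{k-2}, q_k = a_k·q_{k-1} + q_{k-2} (p₋₁ = 1, q₋₁ = 0):
  k = 0: a₀ = 8; p₀/q₀ = 8/1; p₀² − 70·q₀² = 64 − 70 = -6.
  k = 1: m = 8, d = 6, a = ⌊(8 + 8)/6⌋ = 2; p/q = (2·8 + 1)/(2·1 + 0) = 17/2; p² − 70·q² = 289 − 280 = 9.
  k = 2: m = 4, d = 9, a = ⌊(8 + 4)/9⌋ = 1; p/q = (1·17 + 8)/(1·2 + 1) = 25/3; p² − 70·q² = 625 − 630 = -5.
  k = 3: m = 5, d = 5, a = ⌊(8 + 5)/5⌋ = 2; p/q = (2·25 + 17)/(2·3 + 2) = 67/8; p² − 70·q² = 4489 − 4480 = 9.
  k = 4: m = 5, d = 9, a = ⌊(8 + 5)/9⌋ = 1; p/q = (1·67 + 25)/(1·8 + 3) = 92/11; p² − 70·q² = 8464 − 8470 = -6.
  k = 5: m = 4, d = 6, a = ⌊(8 + 4)/6⌋ = 2; p/q = (2·92 + 67)/(2·11 + 8) = 251/30; p² − 70·q² = 63001 − 63000 = 1.
  The first convergent with p² − 70·q² = 1 gives the fundamental solution (x₁, y₁) = (251, 30).
Step 2: Apply the recurrence (x_{n+1}, y_{n+1}) = (x₁x_n + 70y₁y_n, x₁y_n + y₁x_n) repeatedly.
  From (x_1, y_1) = (251, 30): x_2 = 251·251 + 70·30·30 = 126001; y_2 = 251·30 + 30·251 = 15060.
  From (x_2, y_2) = (126001, 15060): x_3 = 251·126001 + 70·30·15060 = 63252251; y_3 = 251·15060 + 30·126001 = 7560090.
  From (x_3, y_3) = (63252251, 7560090): x_4 = 251·63252251 + 70·30·7560090 = 31752504001; y_4 = 251·7560090 + 30·63252251 = 3795150120.
Step 3: Verify x_4² - 70·y_4² = 1008221510333521008001 - 1008221510333521008000 = 1 (should be 1). ✓

(x_1, y_1) = (251, 30); (x_4, y_4) = (31752504001, 3795150120).


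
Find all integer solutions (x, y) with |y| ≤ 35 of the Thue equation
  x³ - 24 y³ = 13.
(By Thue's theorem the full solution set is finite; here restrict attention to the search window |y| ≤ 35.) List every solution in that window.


The equation is x³ - 24y³ = 13. For fixed y, x³ = 24·y³ + 13, so a solution requires the RHS to be a perfect cube.
Strategy: iterate y from -35 to 35, compute RHS = 24·y³ + 13, and check whether it is a (positive or negative) perfect cube.
Check small values of y:
  y = 0: RHS = 13 is not a perfect cube.
  y = 1: RHS = 37 is not a perfect cube.
  y = -1: RHS = -11 is not a perfect cube.
  y = 2: RHS = 205 is not a perfect cube.
  y = -2: RHS = -179 is not a perfect cube.
  y = 3: RHS = 661 is not a perfect cube.
  y = -3: RHS = -635 is not a perfect cube.
Continuing the search up to |y| = 35 finds no solutions either.
No (x, y) in the scanned range satisfies the equation.

No integer solutions with |y| ≤ 35.


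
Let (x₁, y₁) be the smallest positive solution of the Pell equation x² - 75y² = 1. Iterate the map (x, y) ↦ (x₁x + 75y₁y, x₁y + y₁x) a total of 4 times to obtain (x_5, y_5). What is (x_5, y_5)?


Step 1: Find the fundamental solution (x₁, y₁) of x² - 75y² = 1.
  Expand √75 as a continued fraction. a₀ = ⌊√75⌋ = 8; iterate m_{k+1} = d_k·a_k − m_k, d_{k+1} = (75 − m_{k+1}²)/d_k, a_{k+1} = ⌊(a₀ + m_{k+1})/d_{k+1}⌋ (starting m₀ = 0, d₀ = 1), with convergents p_k = a_k·p_{k-1} + p_{k-2}, q_k = a_k·q_{k-1} + q_{k-2} (p₋₁ = 1, q₋₁ = 0):
  k = 0: a₀ = 8; p₀/q₀ = 8/1; p₀² − 75·q₀² = 64 − 75 = -11.
  k = 1: m = 8, d = 11, a = ⌊(8 + 8)/11⌋ = 1; p/q = (1·8 + 1)/(1·1 + 0) = 9/1; p² − 75·q² = 81 − 75 = 6.
  k = 2: m = 3, d = 6, a = ⌊(8 + 3)/6⌋ = 1; p/q = (1·9 + 8)/(1·1 + 1) = 17/2; p² − 75·q² = 289 − 300 = -11.
  k = 3: m = 3, d = 11, a = ⌊(8 + 3)/11⌋ = 1; p/q = (1·17 + 9)/(1·2 + 1) = 26/3; p² − 75·q² = 676 − 675 = 1.
  The first convergent with p² − 75·q² = 1 gives the fundamental solution (x₁, y₁) = (26, 3).
Step 2: Apply the recurrence (x_{n+1}, y_{n+1}) = (x₁x_n + 75y₁y_n, x₁y_n + y₁x_n) repeatedly.
  From (x_1, y_1) = (26, 3): x_2 = 26·26 + 75·3·3 = 1351; y_2 = 26·3 + 3·26 = 156.
  From (x_2, y_2) = (1351, 156): x_3 = 26·1351 + 75·3·156 = 70226; y_3 = 26·156 + 3·1351 = 8109.
  From (x_3, y_3) = (70226, 8109): x_4 = 26·70226 + 75·3·8109 = 3650401; y_4 = 26·8109 + 3·70226 = 421512.
  From (x_4, y_4) = (3650401, 421512): x_5 = 26·3650401 + 75·3·421512 = 189750626; y_5 = 26·421512 + 3·3650401 = 21910515.
Step 3: Verify x_5² - 75·y_5² = 36005300067391876 - 36005300067391875 = 1 (should be 1). ✓

(x_1, y_1) = (26, 3); (x_5, y_5) = (189750626, 21910515).


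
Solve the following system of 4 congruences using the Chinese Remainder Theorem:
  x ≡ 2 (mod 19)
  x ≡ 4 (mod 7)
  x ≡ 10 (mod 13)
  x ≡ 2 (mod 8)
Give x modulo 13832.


Product of moduli M = 19 · 7 · 13 · 8 = 13832.
Merge one congruence at a time:
  Start: x ≡ 2 (mod 19).
  Combine with x ≡ 4 (mod 7); new modulus lcm = 133.
    Write x = 2 + 19·t and substitute into x ≡ 4 (mod 7): 19·t ≡ 4 − 2 = 2 (mod 7).
    Reduce coefficients mod 7: 5·t ≡ 2 (mod 7).
    The inverse of 5 mod 7 is 3 (since 5·3 = 15 = 2·7 + 1), so t ≡ 3·2 = 6 ≡ 6 (mod 7).
    Then x = 2 + 19·6 = 116, valid modulo lcm(19, 7) = 133: x ≡ 116 (mod 133).
  Combine with x ≡ 10 (mod 13); new modulus lcm = 1729.
    Write x = 116 + 133·t and substitute into x ≡ 10 (mod 13): 133·t ≡ 10 − 116 = -106 (mod 13).
    Reduce coefficients mod 13: 3·t ≡ 11 (mod 13).
    The inverse of 3 mod 13 is 9 (since 3·9 = 27 = 2·13 + 1), so t ≡ 9·11 = 99 ≡ 8 (mod 13).
    Then x = 116 + 133·8 = 1180, valid modulo lcm(133, 13) = 1729: x ≡ 1180 (mod 1729).
  Combine with x ≡ 2 (mod 8); new modulus lcm = 13832.
    Write x = 1180 + 1729·t and substitute into x ≡ 2 (mod 8): 1729·t ≡ 2 − 1180 = -1178 (mod 8).
    Reduce coefficients mod 8: 1·t ≡ 6 (mod 8).
    So t ≡ 6 (mod 8).
    Then x = 1180 + 1729·6 = 11554, valid modulo lcm(1729, 8) = 13832: x ≡ 11554 (mod 13832).
Verify against each original: 11554 mod 19 = 2, 11554 mod 7 = 4, 11554 mod 13 = 10, 11554 mod 8 = 2.

x ≡ 11554 (mod 13832).


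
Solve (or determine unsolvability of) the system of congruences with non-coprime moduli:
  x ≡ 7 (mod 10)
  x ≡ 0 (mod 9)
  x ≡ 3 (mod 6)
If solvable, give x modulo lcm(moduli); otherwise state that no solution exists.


Moduli 10, 9, 6 are not pairwise coprime, so CRT works modulo lcm(m_i) when all pairwise compatibility conditions hold.
Pairwise compatibility: gcd(m_i, m_j) must divide a_i - a_j for every pair.
Merge one congruence at a time:
  Start: x ≡ 7 (mod 10).
  Combine with x ≡ 0 (mod 9): gcd(10, 9) = 1; 0 - 7 = -7, which IS divisible by 1, so compatible.
    Write x = 7 + 10·t and substitute into x ≡ 0 (mod 9): 10·t ≡ 0 − 7 = -7 (mod 9).
    Reduce coefficients mod 9: 1·t ≡ 2 (mod 9).
    So t ≡ 2 (mod 9).
    Then x = 7 + 10·2 = 27, valid modulo lcm(10, 9) = 90: x ≡ 27 (mod 90).
  Combine with x ≡ 3 (mod 6): gcd(90, 6) = 6; 3 - 27 = -24, which IS divisible by 6, so compatible.
    Write x = 27 + 90·t and substitute into x ≡ 3 (mod 6): 90·t ≡ 3 − 27 = -24 (mod 6).
    Divide the congruence (and modulus) by g = 6: 15·t ≡ -4 (mod 1).
    Modulo 1 every t works; take t = 0.
    Then x = 27 + 90·0 = 27, valid modulo lcm(90, 6) = 90: x ≡ 27 (mod 90).
Verify: 27 mod 10 = 7, 27 mod 9 = 0, 27 mod 6 = 3.

x ≡ 27 (mod 90).


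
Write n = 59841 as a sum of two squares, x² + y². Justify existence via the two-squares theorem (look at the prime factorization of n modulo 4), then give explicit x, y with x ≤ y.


Step 1: Factor n = 59841 = 3^2 · 61 · 109.
Step 2: Check the mod-4 condition on each prime factor: 3 ≡ 3 (mod 4), exponent 2 (must be even); 61 ≡ 1 (mod 4), exponent 1; 109 ≡ 1 (mod 4), exponent 1.
All primes ≡ 3 (mod 4) appear to even exponent (or don't appear), so by the two-squares theorem n IS expressible as a sum of two squares.
Step 3: Build a representation. Group n = k² · m with k = 3 and m = 61 · 109 = 6649 (a product of primes ≡ 1 (mod 4)); a representation of m scales to one of n via (k·x)² + (k·y)² = k²(x² + y²). Each prime p ≡ 1 (mod 4) is itself a sum of two squares; find a² by testing p − a² for a perfect square:
  61: 61 − 1² = 60, 61 − 2² = 57, 61 − 3² = 52, 61 − 4² = 45, 61 − 5² = 36 = 6² ⇒ 61 = 5² + 6².
  109: 109 − 1² = 108, 109 − 2² = 105, 109 − 3² = 100 = 10² ⇒ 109 = 3² + 10².
  Combine using the Brahmagupta–Fibonacci identity (a² + b²)(c² + d²) = (ac − bd)² + (ad + bc)² = (ac + bd)² + (ad − bc)²:
  61 · 109 = 6649: from (5² + 6²)(3² + 10²), take (5·3 − 6·10, 5·10 + 6·3) = (15 − 60, 50 + 18) = (-45, 68); dropping signs (only squares matter) gives (45, 68); check 45² + 68² = 2025 + 4624 = 6649 ✓.
  Scale by k = 3: (3·45, 3·68) = (135, 204).
Step 4: Order so x ≤ y and verify: 135² + 204² = 18225 + 41616 = 59841 = n. ✓

n = 59841 = 135² + 204² (one valid representation with x ≤ y).


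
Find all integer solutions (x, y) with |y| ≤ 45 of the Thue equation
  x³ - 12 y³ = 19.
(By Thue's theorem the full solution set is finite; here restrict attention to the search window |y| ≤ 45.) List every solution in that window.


The equation is x³ - 12y³ = 19. For fixed y, x³ = 12·y³ + 19, so a solution requires the RHS to be a perfect cube.
Strategy: iterate y from -45 to 45, compute RHS = 12·y³ + 19, and check whether it is a (positive or negative) perfect cube.
Check small values of y:
  y = 0: RHS = 19 is not a perfect cube.
  y = 1: RHS = 31 is not a perfect cube.
  y = -1: RHS = 7 is not a perfect cube.
  y = 2: RHS = 115 is not a perfect cube.
  y = -2: RHS = -77 is not a perfect cube.
  y = 3: RHS = 343 = (7)³ ⇒ x = 7 works.
  y = -3: RHS = -305 is not a perfect cube.
Continuing the search up to |y| = 45 finds no further solutions beyond those listed.
Collected solutions: (7, 3).

Solutions (with |y| ≤ 45): (7, 3).


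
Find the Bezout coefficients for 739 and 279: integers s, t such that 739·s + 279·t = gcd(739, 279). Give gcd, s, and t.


Euclidean algorithm on (739, 279) — divide until remainder is 0:
  739 = 2 · 279 + 181
  279 = 1 · 181 + 98
  181 = 1 · 98 + 83
  98 = 1 · 83 + 15
  83 = 5 · 15 + 8
  15 = 1 · 8 + 7
  8 = 1 · 7 + 1
  7 = 7 · 1 + 0
gcd(739, 279) = 1.
Track Bezout coefficients alongside the remainders: start with r₀ = 739 = a·1 + b·0 (s = 1, t = 0) and r₁ = 279 = a·0 + b·1 (s = 0, t = 1); each new remainder r_{k+1} = r_{k-1} − q_k·r_k inherits s_{k+1} = s_{k-1} − q_k·s_k, t_{k+1} = t_{k-1} − q_k·t_k, so r_k = a·s_k + b·t_k at every step:
  q = 2: r = 181, s = 1 − 2·0 = 1, t = 0 − 2·1 = -2  (check: 739·1 + 279·(-2) = 181)
  q = 1: r = 98, s = 0 − 1·1 = -1, t = 1 − 1·(-2) = 3  (check: 739·(-1) + 279·3 = 98)
  q = 1: r = 83, s = 1 − 1·(-1) = 2, t = -2 − 1·3 = -5  (check: 739·2 + 279·(-5) = 83)
  q = 1: r = 15, s = -1 − 1·2 = -3, t = 3 − 1·(-5) = 8  (check: 739·(-3) + 279·8 = 15)
  q = 5: r = 8, s = 2 − 5·(-3) = 17, t = -5 − 5·8 = -45  (check: 739·17 + 279·(-45) = 8)
  q = 1: r = 7, s = -3 − 1·17 = -20, t = 8 − 1·(-45) = 53  (check: 739·(-20) + 279·53 = 7)
  q = 1: r = 1, s = 17 − 1·(-20) = 37, t = -45 − 1·53 = -98  (check: 739·37 + 279·(-98) = 1)
The row with r = 1 (the gcd) gives the Bezout coefficients s = 37, t = -98.
Result: 739 · (37) + 279 · (-98) = 1.

gcd(739, 279) = 1; s = 37, t = -98 (check: 739·37 + 279·(-98) = 1).


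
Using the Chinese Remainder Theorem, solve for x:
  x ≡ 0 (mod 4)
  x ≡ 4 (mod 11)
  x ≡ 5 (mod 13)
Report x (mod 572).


Moduli 4, 11, 13 are pairwise coprime; by CRT there is a unique solution modulo M = 4 · 11 · 13 = 572.
Solve pairwise, accumulating the modulus:
  Start with x ≡ 0 (mod 4).
  Combine with x ≡ 4 (mod 11): since gcd(4, 11) = 1, we get a unique residue mod 44.
    Write x = 0 + 4·t and substitute into x ≡ 4 (mod 11): 4·t ≡ 4 − 0 = 4 (mod 11).
    The inverse of 4 mod 11 is 3 (since 4·3 = 12 = 1·11 + 1), so t ≡ 3·4 = 12 ≡ 1 (mod 11).
    Then x = 0 + 4·1 = 4, valid modulo lcm(4, 11) = 44: x ≡ 4 (mod 44).
  Combine with x ≡ 5 (mod 13): since gcd(44, 13) = 1, we get a unique residue mod 572.
    Write x = 4 + 44·t and substitute into x ≡ 5 (mod 13): 44·t ≡ 5 − 4 = 1 (mod 13).
    Reduce coefficients mod 13: 5·t ≡ 1 (mod 13).
    The inverse of 5 mod 13 is 8 (since 5·8 = 40 = 3·13 + 1), so t ≡ 8·1 = 8 ≡ 8 (mod 13).
    Then x = 4 + 44·8 = 356, valid modulo lcm(44, 13) = 572: x ≡ 356 (mod 572).
Verify: 356 mod 4 = 0 ✓, 356 mod 11 = 4 ✓, 356 mod 13 = 5 ✓.

x ≡ 356 (mod 572).


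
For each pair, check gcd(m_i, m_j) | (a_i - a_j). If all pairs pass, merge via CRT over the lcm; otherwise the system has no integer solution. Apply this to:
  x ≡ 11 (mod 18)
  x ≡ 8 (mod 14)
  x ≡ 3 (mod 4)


Moduli 18, 14, 4 are not pairwise coprime, so CRT works modulo lcm(m_i) when all pairwise compatibility conditions hold.
Pairwise compatibility: gcd(m_i, m_j) must divide a_i - a_j for every pair.
Merge one congruence at a time:
  Start: x ≡ 11 (mod 18).
  Combine with x ≡ 8 (mod 14): gcd(18, 14) = 2, and 8 - 11 = -3 is NOT divisible by 2.
    ⇒ system is inconsistent (no integer solution).

No solution (the system is inconsistent).


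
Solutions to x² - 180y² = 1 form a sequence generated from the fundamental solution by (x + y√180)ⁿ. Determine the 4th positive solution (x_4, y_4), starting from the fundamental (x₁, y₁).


Step 1: Find the fundamental solution (x₁, y₁) of x² - 180y² = 1.
  Expand √180 as a continued fraction. a₀ = ⌊√180⌋ = 13; iterate m_{k+1} = d_k·a_k − m_k, d_{k+1} = (180 − m_{k+1}²)/d_k, a_{k+1} = ⌊(a₀ + m_{k+1})/d_{k+1}⌋ (starting m₀ = 0, d₀ = 1), with convergents p_k = a_k·p_{k-1} + p_{k-2}, q_k = a_k·q_{k-1} + q_{k-2} (p₋₁ = 1, q₋₁ = 0):
  k = 0: a₀ = 13; p₀/q₀ = 13/1; p₀² − 180·q₀² = 169 − 180 = -11.
  k = 1: m = 13, d = 11, a = ⌊(13 + 13)/11⌋ = 2; p/q = (2·13 + 1)/(2·1 + 0) = 27/2; p² − 180·q² = 729 − 720 = 9.
  k = 2: m = 9, d = 9, a = ⌊(13 + 9)/9⌋ = 2; p/q = (2·27 + 13)/(2·2 + 1) = 67/5; p² − 180·q² = 4489 − 4500 = -11.
  k = 3: m = 9, d = 11, a = ⌊(13 + 9)/11⌋ = 2; p/q = (2·67 + 27)/(2·5 + 2) = 161/12; p² − 180·q² = 25921 − 25920 = 1.
  The first convergent with p² − 180·q² = 1 gives the fundamental solution (x₁, y₁) = (161, 12).
Step 2: Apply the recurrence (x_{n+1}, y_{n+1}) = (x₁x_n + 180y₁y_n, x₁y_n + y₁x_n) repeatedly.
  From (x_1, y_1) = (161, 12): x_2 = 161·161 + 180·12·12 = 51841; y_2 = 161·12 + 12·161 = 3864.
  From (x_2, y_2) = (51841, 3864): x_3 = 161·51841 + 180·12·3864 = 16692641; y_3 = 161·3864 + 12·51841 = 1244196.
  From (x_3, y_3) = (16692641, 1244196): x_4 = 161·16692641 + 180·12·1244196 = 5374978561; y_4 = 161·1244196 + 12·16692641 = 400627248.
Step 3: Verify x_4² - 180·y_4² = 28890394531209630721 - 28890394531209630720 = 1 (should be 1). ✓

(x_1, y_1) = (161, 12); (x_4, y_4) = (5374978561, 400627248).


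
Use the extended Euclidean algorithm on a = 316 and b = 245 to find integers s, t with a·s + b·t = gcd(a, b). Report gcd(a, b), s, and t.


Euclidean algorithm on (316, 245) — divide until remainder is 0:
  316 = 1 · 245 + 71
  245 = 3 · 71 + 32
  71 = 2 · 32 + 7
  32 = 4 · 7 + 4
  7 = 1 · 4 + 3
  4 = 1 · 3 + 1
  3 = 3 · 1 + 0
gcd(316, 245) = 1.
Track Bezout coefficients alongside the remainders: start with r₀ = 316 = a·1 + b·0 (s = 1, t = 0) and r₁ = 245 = a·0 + b·1 (s = 0, t = 1); each new remainder r_{k+1} = r_{k-1} − q_k·r_k inherits s_{k+1} = s_{k-1} − q_k·s_k, t_{k+1} = t_{k-1} − q_k·t_k, so r_k = a·s_k + b·t_k at every step:
  q = 1: r = 71, s = 1 − 1·0 = 1, t = 0 − 1·1 = -1  (check: 316·1 + 245·(-1) = 71)
  q = 3: r = 32, s = 0 − 3·1 = -3, t = 1 − 3·(-1) = 4  (check: 316·(-3) + 245·4 = 32)
  q = 2: r = 7, s = 1 − 2·(-3) = 7, t = -1 − 2·4 = -9  (check: 316·7 + 245·(-9) = 7)
  q = 4: r = 4, s = -3 − 4·7 = -31, t = 4 − 4·(-9) = 40  (check: 316·(-31) + 245·40 = 4)
  q = 1: r = 3, s = 7 − 1·(-31) = 38, t = -9 − 1·40 = -49  (check: 316·38 + 245·(-49) = 3)
  q = 1: r = 1, s = -31 − 1·38 = -69, t = 40 − 1·(-49) = 89  (check: 316·(-69) + 245·89 = 1)
The row with r = 1 (the gcd) gives the Bezout coefficients s = -69, t = 89.
Result: 316 · (-69) + 245 · (89) = 1.

gcd(316, 245) = 1; s = -69, t = 89 (check: 316·(-69) + 245·89 = 1).


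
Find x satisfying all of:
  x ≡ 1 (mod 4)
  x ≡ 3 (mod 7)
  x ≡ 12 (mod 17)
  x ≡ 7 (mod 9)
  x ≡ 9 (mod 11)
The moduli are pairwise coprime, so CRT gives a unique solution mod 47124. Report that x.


Product of moduli M = 4 · 7 · 17 · 9 · 11 = 47124.
Merge one congruence at a time:
  Start: x ≡ 1 (mod 4).
  Combine with x ≡ 3 (mod 7); new modulus lcm = 28.
    Write x = 1 + 4·t and substitute into x ≡ 3 (mod 7): 4·t ≡ 3 − 1 = 2 (mod 7).
    The inverse of 4 mod 7 is 2 (since 4·2 = 8 = 1·7 + 1), so t ≡ 2·2 = 4 ≡ 4 (mod 7).
    Then x = 1 + 4·4 = 17, valid modulo lcm(4, 7) = 28: x ≡ 17 (mod 28).
  Combine with x ≡ 12 (mod 17); new modulus lcm = 476.
    Write x = 17 + 28·t and substitute into x ≡ 12 (mod 17): 28·t ≡ 12 − 17 = -5 (mod 17).
    Reduce coefficients mod 17: 11·t ≡ 12 (mod 17).
    The inverse of 11 mod 17 is 14 (since 11·14 = 154 = 9·17 + 1), so t ≡ 14·12 = 168 ≡ 15 (mod 17).
    Then x = 17 + 28·15 = 437, valid modulo lcm(28, 17) = 476: x ≡ 437 (mod 476).
  Combine with x ≡ 7 (mod 9); new modulus lcm = 4284.
    Write x = 437 + 476·t and substitute into x ≡ 7 (mod 9): 476·t ≡ 7 − 437 = -430 (mod 9).
    Reduce coefficients mod 9: 8·t ≡ 2 (mod 9).
    The inverse of 8 mod 9 is 8 (since 8·8 = 64 = 7·9 + 1), so t ≡ 8·2 = 16 ≡ 7 (mod 9).
    Then x = 437 + 476·7 = 3769, valid modulo lcm(476, 9) = 4284: x ≡ 3769 (mod 4284).
  Combine with x ≡ 9 (mod 11); new modulus lcm = 47124.
    Write x = 3769 + 4284·t and substitute into x ≡ 9 (mod 11): 4284·t ≡ 9 − 3769 = -3760 (mod 11).
    Reduce coefficients mod 11: 5·t ≡ 2 (mod 11).
    The inverse of 5 mod 11 is 9 (since 5·9 = 45 = 4·11 + 1), so t ≡ 9·2 = 18 ≡ 7 (mod 11).
    Then x = 3769 + 4284·7 = 33757, valid modulo lcm(4284, 11) = 47124: x ≡ 33757 (mod 47124).
Verify against each original: 33757 mod 4 = 1, 33757 mod 7 = 3, 33757 mod 17 = 12, 33757 mod 9 = 7, 33757 mod 11 = 9.

x ≡ 33757 (mod 47124).


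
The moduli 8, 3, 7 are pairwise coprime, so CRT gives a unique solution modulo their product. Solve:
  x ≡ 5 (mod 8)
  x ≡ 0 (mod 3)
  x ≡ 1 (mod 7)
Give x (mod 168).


Moduli 8, 3, 7 are pairwise coprime; by CRT there is a unique solution modulo M = 8 · 3 · 7 = 168.
Solve pairwise, accumulating the modulus:
  Start with x ≡ 5 (mod 8).
  Combine with x ≡ 0 (mod 3): since gcd(8, 3) = 1, we get a unique residue mod 24.
    Write x = 5 + 8·t and substitute into x ≡ 0 (mod 3): 8·t ≡ 0 − 5 = -5 (mod 3).
    Reduce coefficients mod 3: 2·t ≡ 1 (mod 3).
    The inverse of 2 mod 3 is 2 (since 2·2 = 4 = 1·3 + 1), so t ≡ 2·1 = 2 ≡ 2 (mod 3).
    Then x = 5 + 8·2 = 21, valid modulo lcm(8, 3) = 24: x ≡ 21 (mod 24).
  Combine with x ≡ 1 (mod 7): since gcd(24, 7) = 1, we get a unique residue mod 168.
    Write x = 21 + 24·t and substitute into x ≡ 1 (mod 7): 24·t ≡ 1 − 21 = -20 (mod 7).
    Reduce coefficients mod 7: 3·t ≡ 1 (mod 7).
    The inverse of 3 mod 7 is 5 (since 3·5 = 15 = 2·7 + 1), so t ≡ 5·1 = 5 ≡ 5 (mod 7).
    Then x = 21 + 24·5 = 141, valid modulo lcm(24, 7) = 168: x ≡ 141 (mod 168).
Verify: 141 mod 8 = 5 ✓, 141 mod 3 = 0 ✓, 141 mod 7 = 1 ✓.

x ≡ 141 (mod 168).


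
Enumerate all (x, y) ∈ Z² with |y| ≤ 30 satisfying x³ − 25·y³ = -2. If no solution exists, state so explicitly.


The equation is x³ - 25y³ = -2. For fixed y, x³ = 25·y³ − 2, so a solution requires the RHS to be a perfect cube.
Strategy: iterate y from -30 to 30, compute RHS = 25·y³ − 2, and check whether it is a (positive or negative) perfect cube.
Check small values of y:
  y = 0: RHS = -2 is not a perfect cube.
  y = 1: RHS = 23 is not a perfect cube.
  y = -1: RHS = -27 = (-3)³ ⇒ x = -3 works.
  y = 2: RHS = 198 is not a perfect cube.
  y = -2: RHS = -202 is not a perfect cube.
  y = 3: RHS = 673 is not a perfect cube.
  y = -3: RHS = -677 is not a perfect cube.
Continuing the search up to |y| = 30 finds no further solutions beyond those listed.
Collected solutions: (-3, -1).

Solutions (with |y| ≤ 30): (-3, -1).


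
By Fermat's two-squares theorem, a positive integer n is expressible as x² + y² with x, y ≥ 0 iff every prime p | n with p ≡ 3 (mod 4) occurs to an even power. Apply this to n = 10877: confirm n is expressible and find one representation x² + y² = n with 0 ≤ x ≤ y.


Step 1: Factor n = 10877 = 73 · 149.
Step 2: Check the mod-4 condition on each prime factor: 73 ≡ 1 (mod 4), exponent 1; 149 ≡ 1 (mod 4), exponent 1.
All primes ≡ 3 (mod 4) appear to even exponent (or don't appear), so by the two-squares theorem n IS expressible as a sum of two squares.
Step 3: Build a representation. Here n = 73 · 149 is a product of primes ≡ 1 (mod 4). Each prime p ≡ 1 (mod 4) is itself a sum of two squares; find a² by testing p − a² for a perfect square:
  73: 73 − 1² = 72, 73 − 2² = 69, 73 − 3² = 64 = 8² ⇒ 73 = 3² + 8².
  149: 149 − 1² = 148, 149 − 2² = 145, 149 − 3² = 140, 149 − 4² = 133, 149 − 5² = 124, 149 − 6² = 113, 149 − 7² = 100 = 10² ⇒ 149 = 7² + 10².
  Combine using the Brahmagupta–Fibonacci identity (a² + b²)(c² + d²) = (ac − bd)² + (ad + bc)² = (ac + bd)² + (ad − bc)²:
  73 · 149 = 10877: from (3² + 8²)(7² + 10²), take (3·7 − 8·10, 3·10 + 8·7) = (21 − 80, 30 + 56) = (-59, 86); dropping signs (only squares matter) gives (59, 86); check 59² + 86² = 3481 + 7396 = 10877 ✓.
Step 4: Order so x ≤ y and verify: 59² + 86² = 3481 + 7396 = 10877 = n. ✓

n = 10877 = 59² + 86² (one valid representation with x ≤ y).


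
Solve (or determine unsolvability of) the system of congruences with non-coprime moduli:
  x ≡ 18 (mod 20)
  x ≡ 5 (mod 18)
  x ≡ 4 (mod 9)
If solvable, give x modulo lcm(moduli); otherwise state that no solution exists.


Moduli 20, 18, 9 are not pairwise coprime, so CRT works modulo lcm(m_i) when all pairwise compatibility conditions hold.
Pairwise compatibility: gcd(m_i, m_j) must divide a_i - a_j for every pair.
Merge one congruence at a time:
  Start: x ≡ 18 (mod 20).
  Combine with x ≡ 5 (mod 18): gcd(20, 18) = 2, and 5 - 18 = -13 is NOT divisible by 2.
    ⇒ system is inconsistent (no integer solution).

No solution (the system is inconsistent).


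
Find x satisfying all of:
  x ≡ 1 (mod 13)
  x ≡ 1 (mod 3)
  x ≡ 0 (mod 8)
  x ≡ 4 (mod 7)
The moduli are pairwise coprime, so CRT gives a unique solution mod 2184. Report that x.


Product of moduli M = 13 · 3 · 8 · 7 = 2184.
Merge one congruence at a time:
  Start: x ≡ 1 (mod 13).
  Combine with x ≡ 1 (mod 3); new modulus lcm = 39.
    Write x = 1 + 13·t and substitute into x ≡ 1 (mod 3): 13·t ≡ 1 − 1 = 0 (mod 3).
    Reduce coefficients mod 3: 1·t ≡ 0 (mod 3).
    So t ≡ 0 (mod 3).
    Then x = 1 + 13·0 = 1, valid modulo lcm(13, 3) = 39: x ≡ 1 (mod 39).
  Combine with x ≡ 0 (mod 8); new modulus lcm = 312.
    Write x = 1 + 39·t and substitute into x ≡ 0 (mod 8): 39·t ≡ 0 − 1 = -1 (mod 8).
    Reduce coefficients mod 8: 7·t ≡ 7 (mod 8).
    The inverse of 7 mod 8 is 7 (since 7·7 = 49 = 6·8 + 1), so t ≡ 7·7 = 49 ≡ 1 (mod 8).
    Then x = 1 + 39·1 = 40, valid modulo lcm(39, 8) = 312: x ≡ 40 (mod 312).
  Combine with x ≡ 4 (mod 7); new modulus lcm = 2184.
    Write x = 40 + 312·t and substitute into x ≡ 4 (mod 7): 312·t ≡ 4 − 40 = -36 (mod 7).
    Reduce coefficients mod 7: 4·t ≡ 6 (mod 7).
    The inverse of 4 mod 7 is 2 (since 4·2 = 8 = 1·7 + 1), so t ≡ 2·6 = 12 ≡ 5 (mod 7).
    Then x = 40 + 312·5 = 1600, valid modulo lcm(312, 7) = 2184: x ≡ 1600 (mod 2184).
Verify against each original: 1600 mod 13 = 1, 1600 mod 3 = 1, 1600 mod 8 = 0, 1600 mod 7 = 4.

x ≡ 1600 (mod 2184).


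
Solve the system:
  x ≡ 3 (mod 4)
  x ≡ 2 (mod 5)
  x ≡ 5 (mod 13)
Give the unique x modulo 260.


Moduli 4, 5, 13 are pairwise coprime; by CRT there is a unique solution modulo M = 4 · 5 · 13 = 260.
Solve pairwise, accumulating the modulus:
  Start with x ≡ 3 (mod 4).
  Combine with x ≡ 2 (mod 5): since gcd(4, 5) = 1, we get a unique residue mod 20.
    Write x = 3 + 4·t and substitute into x ≡ 2 (mod 5): 4·t ≡ 2 − 3 = -1 (mod 5).
    Reduce coefficients mod 5: 4·t ≡ 4 (mod 5).
    The inverse of 4 mod 5 is 4 (since 4·4 = 16 = 3·5 + 1), so t ≡ 4·4 = 16 ≡ 1 (mod 5).
    Then x = 3 + 4·1 = 7, valid modulo lcm(4, 5) = 20: x ≡ 7 (mod 20).
  Combine with x ≡ 5 (mod 13): since gcd(20, 13) = 1, we get a unique residue mod 260.
    Write x = 7 + 20·t and substitute into x ≡ 5 (mod 13): 20·t ≡ 5 − 7 = -2 (mod 13).
    Reduce coefficients mod 13: 7·t ≡ 11 (mod 13).
    The inverse of 7 mod 13 is 2 (since 7·2 = 14 = 1·13 + 1), so t ≡ 2·11 = 22 ≡ 9 (mod 13).
    Then x = 7 + 20·9 = 187, valid modulo lcm(20, 13) = 260: x ≡ 187 (mod 260).
Verify: 187 mod 4 = 3 ✓, 187 mod 5 = 2 ✓, 187 mod 13 = 5 ✓.

x ≡ 187 (mod 260).


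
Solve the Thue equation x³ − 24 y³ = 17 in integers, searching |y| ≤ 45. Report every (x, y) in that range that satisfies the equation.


The equation is x³ - 24y³ = 17. For fixed y, x³ = 24·y³ + 17, so a solution requires the RHS to be a perfect cube.
Strategy: iterate y from -45 to 45, compute RHS = 24·y³ + 17, and check whether it is a (positive or negative) perfect cube.
Check small values of y:
  y = 0: RHS = 17 is not a perfect cube.
  y = 1: RHS = 41 is not a perfect cube.
  y = -1: RHS = -7 is not a perfect cube.
  y = 2: RHS = 209 is not a perfect cube.
  y = -2: RHS = -175 is not a perfect cube.
  y = 3: RHS = 665 is not a perfect cube.
  y = -3: RHS = -631 is not a perfect cube.
Continuing the search up to |y| = 45 finds no solutions either.
No (x, y) in the scanned range satisfies the equation.

No integer solutions with |y| ≤ 45.


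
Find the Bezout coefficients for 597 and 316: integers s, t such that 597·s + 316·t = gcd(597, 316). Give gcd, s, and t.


Euclidean algorithm on (597, 316) — divide until remainder is 0:
  597 = 1 · 316 + 281
  316 = 1 · 281 + 35
  281 = 8 · 35 + 1
  35 = 35 · 1 + 0
gcd(597, 316) = 1.
Track Bezout coefficients alongside the remainders: start with r₀ = 597 = a·1 + b·0 (s = 1, t = 0) and r₁ = 316 = a·0 + b·1 (s = 0, t = 1); each new remainder r_{k+1} = r_{k-1} − q_k·r_k inherits s_{k+1} = s_{k-1} − q_k·s_k, t_{k+1} = t_{k-1} − q_k·t_k, so r_k = a·s_k + b·t_k at every step:
  q = 1: r = 281, s = 1 − 1·0 = 1, t = 0 − 1·1 = -1  (check: 597·1 + 316·(-1) = 281)
  q = 1: r = 35, s = 0 − 1·1 = -1, t = 1 − 1·(-1) = 2  (check: 597·(-1) + 316·2 = 35)
  q = 8: r = 1, s = 1 − 8·(-1) = 9, t = -1 − 8·2 = -17  (check: 597·9 + 316·(-17) = 1)
The row with r = 1 (the gcd) gives the Bezout coefficients s = 9, t = -17.
Result: 597 · (9) + 316 · (-17) = 1.

gcd(597, 316) = 1; s = 9, t = -17 (check: 597·9 + 316·(-17) = 1).


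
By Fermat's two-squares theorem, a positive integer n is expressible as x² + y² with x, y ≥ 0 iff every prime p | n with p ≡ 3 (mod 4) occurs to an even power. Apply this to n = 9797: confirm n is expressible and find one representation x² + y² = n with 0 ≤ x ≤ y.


Step 1: Factor n = 9797 = 97 · 101.
Step 2: Check the mod-4 condition on each prime factor: 97 ≡ 1 (mod 4), exponent 1; 101 ≡ 1 (mod 4), exponent 1.
All primes ≡ 3 (mod 4) appear to even exponent (or don't appear), so by the two-squares theorem n IS expressible as a sum of two squares.
Step 3: Build a representation. Here n = 97 · 101 is a product of primes ≡ 1 (mod 4). Each prime p ≡ 1 (mod 4) is itself a sum of two squares; find a² by testing p − a² for a perfect square:
  97: 97 − 1² = 96, 97 − 2² = 93, 97 − 3² = 88, 97 − 4² = 81 = 9² ⇒ 97 = 4² + 9².
  101: 101 − 1² = 100 = 10² ⇒ 101 = 1² + 10².
  Combine using the Brahmagupta–Fibonacci identity (a² + b²)(c² + d²) = (ac − bd)² + (ad + bc)² = (ac + bd)² + (ad − bc)²:
  97 · 101 = 9797: from (4² + 9²)(1² + 10²), take (4·1 − 9·10, 4·10 + 9·1) = (4 − 90, 40 + 9) = (-86, 49); dropping signs (only squares matter) gives (86, 49); check 86² + 49² = 7396 + 2401 = 9797 ✓.
Step 4: Order so x ≤ y and verify: 49² + 86² = 2401 + 7396 = 9797 = n. ✓

n = 9797 = 49² + 86² (one valid representation with x ≤ y).


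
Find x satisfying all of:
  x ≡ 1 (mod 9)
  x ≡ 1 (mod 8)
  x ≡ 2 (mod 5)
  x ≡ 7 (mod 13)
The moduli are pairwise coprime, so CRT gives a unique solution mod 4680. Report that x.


Product of moduli M = 9 · 8 · 5 · 13 = 4680.
Merge one congruence at a time:
  Start: x ≡ 1 (mod 9).
  Combine with x ≡ 1 (mod 8); new modulus lcm = 72.
    Write x = 1 + 9·t and substitute into x ≡ 1 (mod 8): 9·t ≡ 1 − 1 = 0 (mod 8).
    Reduce coefficients mod 8: 1·t ≡ 0 (mod 8).
    So t ≡ 0 (mod 8).
    Then x = 1 + 9·0 = 1, valid modulo lcm(9, 8) = 72: x ≡ 1 (mod 72).
  Combine with x ≡ 2 (mod 5); new modulus lcm = 360.
    Write x = 1 + 72·t and substitute into x ≡ 2 (mod 5): 72·t ≡ 2 − 1 = 1 (mod 5).
    Reduce coefficients mod 5: 2·t ≡ 1 (mod 5).
    The inverse of 2 mod 5 is 3 (since 2·3 = 6 = 1·5 + 1), so t ≡ 3·1 = 3 ≡ 3 (mod 5).
    Then x = 1 + 72·3 = 217, valid modulo lcm(72, 5) = 360: x ≡ 217 (mod 360).
  Combine with x ≡ 7 (mod 13); new modulus lcm = 4680.
    Write x = 217 + 360·t and substitute into x ≡ 7 (mod 13): 360·t ≡ 7 − 217 = -210 (mod 13).
    Reduce coefficients mod 13: 9·t ≡ 11 (mod 13).
    The inverse of 9 mod 13 is 3 (since 9·3 = 27 = 2·13 + 1), so t ≡ 3·11 = 33 ≡ 7 (mod 13).
    Then x = 217 + 360·7 = 2737, valid modulo lcm(360, 13) = 4680: x ≡ 2737 (mod 4680).
Verify against each original: 2737 mod 9 = 1, 2737 mod 8 = 1, 2737 mod 5 = 2, 2737 mod 13 = 7.

x ≡ 2737 (mod 4680).


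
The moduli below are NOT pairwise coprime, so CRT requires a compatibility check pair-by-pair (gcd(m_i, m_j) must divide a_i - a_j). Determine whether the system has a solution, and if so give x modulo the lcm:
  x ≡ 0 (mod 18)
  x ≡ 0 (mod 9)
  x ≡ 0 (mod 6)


Moduli 18, 9, 6 are not pairwise coprime, so CRT works modulo lcm(m_i) when all pairwise compatibility conditions hold.
Pairwise compatibility: gcd(m_i, m_j) must divide a_i - a_j for every pair.
Merge one congruence at a time:
  Start: x ≡ 0 (mod 18).
  Combine with x ≡ 0 (mod 9): gcd(18, 9) = 9; 0 - 0 = 0, which IS divisible by 9, so compatible.
    Write x = 0 + 18·t and substitute into x ≡ 0 (mod 9): 18·t ≡ 0 − 0 = 0 (mod 9).
    Divide the congruence (and modulus) by g = 9: 2·t ≡ 0 (mod 1).
    Modulo 1 every t works; take t = 0.
    Then x = 0 + 18·0 = 0, valid modulo lcm(18, 9) = 18: x ≡ 0 (mod 18).
  Combine with x ≡ 0 (mod 6): gcd(18, 6) = 6; 0 - 0 = 0, which IS divisible by 6, so compatible.
    Write x = 0 + 18·t and substitute into x ≡ 0 (mod 6): 18·t ≡ 0 − 0 = 0 (mod 6).
    Divide the congruence (and modulus) by g = 6: 3·t ≡ 0 (mod 1).
    Modulo 1 every t works; take t = 0.
    Then x = 0 + 18·0 = 0, valid modulo lcm(18, 6) = 18: x ≡ 0 (mod 18).
Verify: 0 mod 18 = 0, 0 mod 9 = 0, 0 mod 6 = 0.

x ≡ 0 (mod 18).


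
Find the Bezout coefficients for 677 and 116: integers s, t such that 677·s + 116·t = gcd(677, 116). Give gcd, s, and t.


Euclidean algorithm on (677, 116) — divide until remainder is 0:
  677 = 5 · 116 + 97
  116 = 1 · 97 + 19
  97 = 5 · 19 + 2
  19 = 9 · 2 + 1
  2 = 2 · 1 + 0
gcd(677, 116) = 1.
Track Bezout coefficients alongside the remainders: start with r₀ = 677 = a·1 + b·0 (s = 1, t = 0) and r₁ = 116 = a·0 + b·1 (s = 0, t = 1); each new remainder r_{k+1} = r_{k-1} − q_k·r_k inherits s_{k+1} = s_{k-1} − q_k·s_k, t_{k+1} = t_{k-1} − q_k·t_k, so r_k = a·s_k + b·t_k at every step:
  q = 5: r = 97, s = 1 − 5·0 = 1, t = 0 − 5·1 = -5  (check: 677·1 + 116·(-5) = 97)
  q = 1: r = 19, s = 0 − 1·1 = -1, t = 1 − 1·(-5) = 6  (check: 677·(-1) + 116·6 = 19)
  q = 5: r = 2, s = 1 − 5·(-1) = 6, t = -5 − 5·6 = -35  (check: 677·6 + 116·(-35) = 2)
  q = 9: r = 1, s = -1 − 9·6 = -55, t = 6 − 9·(-35) = 321  (check: 677·(-55) + 116·321 = 1)
The row with r = 1 (the gcd) gives the Bezout coefficients s = -55, t = 321.
Result: 677 · (-55) + 116 · (321) = 1.

gcd(677, 116) = 1; s = -55, t = 321 (check: 677·(-55) + 116·321 = 1).


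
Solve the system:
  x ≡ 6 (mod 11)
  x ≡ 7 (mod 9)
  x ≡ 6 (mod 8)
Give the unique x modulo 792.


Moduli 11, 9, 8 are pairwise coprime; by CRT there is a unique solution modulo M = 11 · 9 · 8 = 792.
Solve pairwise, accumulating the modulus:
  Start with x ≡ 6 (mod 11).
  Combine with x ≡ 7 (mod 9): since gcd(11, 9) = 1, we get a unique residue mod 99.
    Write x = 6 + 11·t and substitute into x ≡ 7 (mod 9): 11·t ≡ 7 − 6 = 1 (mod 9).
    Reduce coefficients mod 9: 2·t ≡ 1 (mod 9).
    The inverse of 2 mod 9 is 5 (since 2·5 = 10 = 1·9 + 1), so t ≡ 5·1 = 5 ≡ 5 (mod 9).
    Then x = 6 + 11·5 = 61, valid modulo lcm(11, 9) = 99: x ≡ 61 (mod 99).
  Combine with x ≡ 6 (mod 8): since gcd(99, 8) = 1, we get a unique residue mod 792.
    Write x = 61 + 99·t and substitute into x ≡ 6 (mod 8): 99·t ≡ 6 − 61 = -55 (mod 8).
    Reduce coefficients mod 8: 3·t ≡ 1 (mod 8).
    The inverse of 3 mod 8 is 3 (since 3·3 = 9 = 1·8 + 1), so t ≡ 3·1 = 3 ≡ 3 (mod 8).
    Then x = 61 + 99·3 = 358, valid modulo lcm(99, 8) = 792: x ≡ 358 (mod 792).
Verify: 358 mod 11 = 6 ✓, 358 mod 9 = 7 ✓, 358 mod 8 = 6 ✓.

x ≡ 358 (mod 792).
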